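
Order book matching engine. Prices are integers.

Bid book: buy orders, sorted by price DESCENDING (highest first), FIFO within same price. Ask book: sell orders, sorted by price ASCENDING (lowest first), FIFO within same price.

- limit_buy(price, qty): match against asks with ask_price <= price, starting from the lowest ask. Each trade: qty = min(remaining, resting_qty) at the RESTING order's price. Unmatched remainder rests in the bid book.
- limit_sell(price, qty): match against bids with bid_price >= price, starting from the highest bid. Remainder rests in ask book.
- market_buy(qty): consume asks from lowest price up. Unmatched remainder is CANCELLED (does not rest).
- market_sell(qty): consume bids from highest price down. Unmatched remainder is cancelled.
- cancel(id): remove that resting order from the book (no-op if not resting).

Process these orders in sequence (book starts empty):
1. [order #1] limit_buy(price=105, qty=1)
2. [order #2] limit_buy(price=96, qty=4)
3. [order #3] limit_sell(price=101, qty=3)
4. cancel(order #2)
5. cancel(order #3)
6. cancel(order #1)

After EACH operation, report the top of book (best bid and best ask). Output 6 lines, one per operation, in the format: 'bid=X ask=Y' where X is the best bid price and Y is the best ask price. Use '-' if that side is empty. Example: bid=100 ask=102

After op 1 [order #1] limit_buy(price=105, qty=1): fills=none; bids=[#1:1@105] asks=[-]
After op 2 [order #2] limit_buy(price=96, qty=4): fills=none; bids=[#1:1@105 #2:4@96] asks=[-]
After op 3 [order #3] limit_sell(price=101, qty=3): fills=#1x#3:1@105; bids=[#2:4@96] asks=[#3:2@101]
After op 4 cancel(order #2): fills=none; bids=[-] asks=[#3:2@101]
After op 5 cancel(order #3): fills=none; bids=[-] asks=[-]
After op 6 cancel(order #1): fills=none; bids=[-] asks=[-]

Answer: bid=105 ask=-
bid=105 ask=-
bid=96 ask=101
bid=- ask=101
bid=- ask=-
bid=- ask=-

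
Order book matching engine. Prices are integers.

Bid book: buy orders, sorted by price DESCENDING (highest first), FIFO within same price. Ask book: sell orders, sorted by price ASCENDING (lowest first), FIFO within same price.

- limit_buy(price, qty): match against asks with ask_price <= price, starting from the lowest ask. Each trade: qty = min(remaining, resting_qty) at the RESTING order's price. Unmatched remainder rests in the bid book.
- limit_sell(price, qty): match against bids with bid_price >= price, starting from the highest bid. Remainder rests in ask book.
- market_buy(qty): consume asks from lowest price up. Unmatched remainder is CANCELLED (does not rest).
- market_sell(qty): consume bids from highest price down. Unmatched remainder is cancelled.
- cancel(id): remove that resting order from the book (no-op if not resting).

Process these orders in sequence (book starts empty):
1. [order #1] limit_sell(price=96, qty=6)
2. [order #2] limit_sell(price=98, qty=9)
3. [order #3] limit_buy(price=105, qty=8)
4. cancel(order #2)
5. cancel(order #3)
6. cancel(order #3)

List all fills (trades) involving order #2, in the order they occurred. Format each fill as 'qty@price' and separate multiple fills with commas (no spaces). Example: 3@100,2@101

Answer: 2@98

Derivation:
After op 1 [order #1] limit_sell(price=96, qty=6): fills=none; bids=[-] asks=[#1:6@96]
After op 2 [order #2] limit_sell(price=98, qty=9): fills=none; bids=[-] asks=[#1:6@96 #2:9@98]
After op 3 [order #3] limit_buy(price=105, qty=8): fills=#3x#1:6@96 #3x#2:2@98; bids=[-] asks=[#2:7@98]
After op 4 cancel(order #2): fills=none; bids=[-] asks=[-]
After op 5 cancel(order #3): fills=none; bids=[-] asks=[-]
After op 6 cancel(order #3): fills=none; bids=[-] asks=[-]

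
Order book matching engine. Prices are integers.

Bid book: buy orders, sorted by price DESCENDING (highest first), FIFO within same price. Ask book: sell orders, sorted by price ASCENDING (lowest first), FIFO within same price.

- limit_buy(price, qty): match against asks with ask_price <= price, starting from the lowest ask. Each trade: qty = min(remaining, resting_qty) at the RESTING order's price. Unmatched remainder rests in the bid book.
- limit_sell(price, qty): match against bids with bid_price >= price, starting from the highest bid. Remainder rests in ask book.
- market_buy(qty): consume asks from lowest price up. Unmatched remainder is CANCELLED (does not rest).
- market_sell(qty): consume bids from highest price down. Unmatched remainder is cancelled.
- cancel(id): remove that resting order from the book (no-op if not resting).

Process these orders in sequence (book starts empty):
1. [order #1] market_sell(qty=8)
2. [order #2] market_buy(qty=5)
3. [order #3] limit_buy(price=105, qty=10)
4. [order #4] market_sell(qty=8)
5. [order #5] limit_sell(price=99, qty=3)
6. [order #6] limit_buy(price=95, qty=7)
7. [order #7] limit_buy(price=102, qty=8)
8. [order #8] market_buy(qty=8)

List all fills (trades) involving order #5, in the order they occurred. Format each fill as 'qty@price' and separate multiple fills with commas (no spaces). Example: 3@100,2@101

After op 1 [order #1] market_sell(qty=8): fills=none; bids=[-] asks=[-]
After op 2 [order #2] market_buy(qty=5): fills=none; bids=[-] asks=[-]
After op 3 [order #3] limit_buy(price=105, qty=10): fills=none; bids=[#3:10@105] asks=[-]
After op 4 [order #4] market_sell(qty=8): fills=#3x#4:8@105; bids=[#3:2@105] asks=[-]
After op 5 [order #5] limit_sell(price=99, qty=3): fills=#3x#5:2@105; bids=[-] asks=[#5:1@99]
After op 6 [order #6] limit_buy(price=95, qty=7): fills=none; bids=[#6:7@95] asks=[#5:1@99]
After op 7 [order #7] limit_buy(price=102, qty=8): fills=#7x#5:1@99; bids=[#7:7@102 #6:7@95] asks=[-]
After op 8 [order #8] market_buy(qty=8): fills=none; bids=[#7:7@102 #6:7@95] asks=[-]

Answer: 2@105,1@99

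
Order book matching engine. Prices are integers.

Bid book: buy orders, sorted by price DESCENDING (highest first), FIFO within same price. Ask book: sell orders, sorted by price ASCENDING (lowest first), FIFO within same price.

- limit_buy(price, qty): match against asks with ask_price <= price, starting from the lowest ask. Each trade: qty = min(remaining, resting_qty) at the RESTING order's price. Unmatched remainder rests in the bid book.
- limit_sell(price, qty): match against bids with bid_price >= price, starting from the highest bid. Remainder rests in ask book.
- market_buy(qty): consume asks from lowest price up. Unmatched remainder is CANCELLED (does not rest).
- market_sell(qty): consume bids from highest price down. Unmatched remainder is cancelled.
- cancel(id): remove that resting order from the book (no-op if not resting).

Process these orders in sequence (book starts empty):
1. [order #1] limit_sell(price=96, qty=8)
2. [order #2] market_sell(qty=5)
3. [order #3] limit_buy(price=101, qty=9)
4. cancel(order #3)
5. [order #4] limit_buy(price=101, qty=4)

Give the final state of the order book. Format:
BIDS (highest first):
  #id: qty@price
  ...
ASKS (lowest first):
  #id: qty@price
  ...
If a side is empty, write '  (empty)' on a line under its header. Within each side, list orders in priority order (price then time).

After op 1 [order #1] limit_sell(price=96, qty=8): fills=none; bids=[-] asks=[#1:8@96]
After op 2 [order #2] market_sell(qty=5): fills=none; bids=[-] asks=[#1:8@96]
After op 3 [order #3] limit_buy(price=101, qty=9): fills=#3x#1:8@96; bids=[#3:1@101] asks=[-]
After op 4 cancel(order #3): fills=none; bids=[-] asks=[-]
After op 5 [order #4] limit_buy(price=101, qty=4): fills=none; bids=[#4:4@101] asks=[-]

Answer: BIDS (highest first):
  #4: 4@101
ASKS (lowest first):
  (empty)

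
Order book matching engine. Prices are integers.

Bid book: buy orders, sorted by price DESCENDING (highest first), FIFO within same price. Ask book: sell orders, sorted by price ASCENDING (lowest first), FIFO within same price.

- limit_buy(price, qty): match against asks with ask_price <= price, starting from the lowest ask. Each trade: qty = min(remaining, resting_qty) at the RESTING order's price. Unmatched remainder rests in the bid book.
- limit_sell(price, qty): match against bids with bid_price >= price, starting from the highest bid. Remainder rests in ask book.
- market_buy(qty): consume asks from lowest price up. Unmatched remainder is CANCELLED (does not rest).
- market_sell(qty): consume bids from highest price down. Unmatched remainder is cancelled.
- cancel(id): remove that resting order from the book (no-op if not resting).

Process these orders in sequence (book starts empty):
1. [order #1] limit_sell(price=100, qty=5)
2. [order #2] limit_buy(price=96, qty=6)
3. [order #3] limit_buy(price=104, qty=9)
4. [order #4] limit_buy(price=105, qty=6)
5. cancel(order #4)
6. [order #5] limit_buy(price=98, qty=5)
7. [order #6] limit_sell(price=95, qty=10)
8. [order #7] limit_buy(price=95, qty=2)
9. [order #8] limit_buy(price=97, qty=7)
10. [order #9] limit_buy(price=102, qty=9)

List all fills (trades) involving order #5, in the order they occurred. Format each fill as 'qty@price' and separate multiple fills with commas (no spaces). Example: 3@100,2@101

Answer: 5@98

Derivation:
After op 1 [order #1] limit_sell(price=100, qty=5): fills=none; bids=[-] asks=[#1:5@100]
After op 2 [order #2] limit_buy(price=96, qty=6): fills=none; bids=[#2:6@96] asks=[#1:5@100]
After op 3 [order #3] limit_buy(price=104, qty=9): fills=#3x#1:5@100; bids=[#3:4@104 #2:6@96] asks=[-]
After op 4 [order #4] limit_buy(price=105, qty=6): fills=none; bids=[#4:6@105 #3:4@104 #2:6@96] asks=[-]
After op 5 cancel(order #4): fills=none; bids=[#3:4@104 #2:6@96] asks=[-]
After op 6 [order #5] limit_buy(price=98, qty=5): fills=none; bids=[#3:4@104 #5:5@98 #2:6@96] asks=[-]
After op 7 [order #6] limit_sell(price=95, qty=10): fills=#3x#6:4@104 #5x#6:5@98 #2x#6:1@96; bids=[#2:5@96] asks=[-]
After op 8 [order #7] limit_buy(price=95, qty=2): fills=none; bids=[#2:5@96 #7:2@95] asks=[-]
After op 9 [order #8] limit_buy(price=97, qty=7): fills=none; bids=[#8:7@97 #2:5@96 #7:2@95] asks=[-]
After op 10 [order #9] limit_buy(price=102, qty=9): fills=none; bids=[#9:9@102 #8:7@97 #2:5@96 #7:2@95] asks=[-]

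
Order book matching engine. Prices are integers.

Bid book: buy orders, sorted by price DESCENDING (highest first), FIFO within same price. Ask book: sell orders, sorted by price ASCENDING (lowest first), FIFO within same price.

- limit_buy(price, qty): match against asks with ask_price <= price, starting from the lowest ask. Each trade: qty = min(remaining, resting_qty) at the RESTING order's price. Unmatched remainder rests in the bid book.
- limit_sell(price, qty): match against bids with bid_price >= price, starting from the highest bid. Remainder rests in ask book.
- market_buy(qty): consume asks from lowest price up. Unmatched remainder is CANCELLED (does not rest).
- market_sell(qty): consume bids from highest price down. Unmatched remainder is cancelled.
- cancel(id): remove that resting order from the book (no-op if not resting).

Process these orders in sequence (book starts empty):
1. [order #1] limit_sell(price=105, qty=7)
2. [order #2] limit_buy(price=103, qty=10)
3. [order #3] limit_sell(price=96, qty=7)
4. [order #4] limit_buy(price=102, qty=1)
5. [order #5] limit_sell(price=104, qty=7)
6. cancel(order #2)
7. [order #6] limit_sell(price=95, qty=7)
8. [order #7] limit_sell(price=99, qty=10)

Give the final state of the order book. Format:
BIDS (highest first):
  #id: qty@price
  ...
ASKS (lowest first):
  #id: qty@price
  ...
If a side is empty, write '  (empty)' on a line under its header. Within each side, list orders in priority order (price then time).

After op 1 [order #1] limit_sell(price=105, qty=7): fills=none; bids=[-] asks=[#1:7@105]
After op 2 [order #2] limit_buy(price=103, qty=10): fills=none; bids=[#2:10@103] asks=[#1:7@105]
After op 3 [order #3] limit_sell(price=96, qty=7): fills=#2x#3:7@103; bids=[#2:3@103] asks=[#1:7@105]
After op 4 [order #4] limit_buy(price=102, qty=1): fills=none; bids=[#2:3@103 #4:1@102] asks=[#1:7@105]
After op 5 [order #5] limit_sell(price=104, qty=7): fills=none; bids=[#2:3@103 #4:1@102] asks=[#5:7@104 #1:7@105]
After op 6 cancel(order #2): fills=none; bids=[#4:1@102] asks=[#5:7@104 #1:7@105]
After op 7 [order #6] limit_sell(price=95, qty=7): fills=#4x#6:1@102; bids=[-] asks=[#6:6@95 #5:7@104 #1:7@105]
After op 8 [order #7] limit_sell(price=99, qty=10): fills=none; bids=[-] asks=[#6:6@95 #7:10@99 #5:7@104 #1:7@105]

Answer: BIDS (highest first):
  (empty)
ASKS (lowest first):
  #6: 6@95
  #7: 10@99
  #5: 7@104
  #1: 7@105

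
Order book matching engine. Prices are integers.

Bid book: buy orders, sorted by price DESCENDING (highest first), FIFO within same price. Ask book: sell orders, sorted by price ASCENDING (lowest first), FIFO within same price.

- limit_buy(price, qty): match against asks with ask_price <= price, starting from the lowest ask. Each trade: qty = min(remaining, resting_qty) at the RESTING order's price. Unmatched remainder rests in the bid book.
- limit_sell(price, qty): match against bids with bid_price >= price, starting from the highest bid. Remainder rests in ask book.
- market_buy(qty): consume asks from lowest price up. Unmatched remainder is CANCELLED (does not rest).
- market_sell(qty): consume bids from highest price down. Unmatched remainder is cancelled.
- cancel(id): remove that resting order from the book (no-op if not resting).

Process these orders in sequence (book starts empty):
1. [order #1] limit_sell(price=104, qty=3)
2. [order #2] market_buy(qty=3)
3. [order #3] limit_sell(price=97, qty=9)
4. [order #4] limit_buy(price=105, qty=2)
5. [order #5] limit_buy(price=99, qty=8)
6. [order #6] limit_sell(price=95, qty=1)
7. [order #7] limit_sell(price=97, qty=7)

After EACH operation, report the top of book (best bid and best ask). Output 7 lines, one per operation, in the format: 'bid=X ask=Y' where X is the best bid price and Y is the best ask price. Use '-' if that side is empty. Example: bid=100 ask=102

Answer: bid=- ask=104
bid=- ask=-
bid=- ask=97
bid=- ask=97
bid=99 ask=-
bid=- ask=-
bid=- ask=97

Derivation:
After op 1 [order #1] limit_sell(price=104, qty=3): fills=none; bids=[-] asks=[#1:3@104]
After op 2 [order #2] market_buy(qty=3): fills=#2x#1:3@104; bids=[-] asks=[-]
After op 3 [order #3] limit_sell(price=97, qty=9): fills=none; bids=[-] asks=[#3:9@97]
After op 4 [order #4] limit_buy(price=105, qty=2): fills=#4x#3:2@97; bids=[-] asks=[#3:7@97]
After op 5 [order #5] limit_buy(price=99, qty=8): fills=#5x#3:7@97; bids=[#5:1@99] asks=[-]
After op 6 [order #6] limit_sell(price=95, qty=1): fills=#5x#6:1@99; bids=[-] asks=[-]
After op 7 [order #7] limit_sell(price=97, qty=7): fills=none; bids=[-] asks=[#7:7@97]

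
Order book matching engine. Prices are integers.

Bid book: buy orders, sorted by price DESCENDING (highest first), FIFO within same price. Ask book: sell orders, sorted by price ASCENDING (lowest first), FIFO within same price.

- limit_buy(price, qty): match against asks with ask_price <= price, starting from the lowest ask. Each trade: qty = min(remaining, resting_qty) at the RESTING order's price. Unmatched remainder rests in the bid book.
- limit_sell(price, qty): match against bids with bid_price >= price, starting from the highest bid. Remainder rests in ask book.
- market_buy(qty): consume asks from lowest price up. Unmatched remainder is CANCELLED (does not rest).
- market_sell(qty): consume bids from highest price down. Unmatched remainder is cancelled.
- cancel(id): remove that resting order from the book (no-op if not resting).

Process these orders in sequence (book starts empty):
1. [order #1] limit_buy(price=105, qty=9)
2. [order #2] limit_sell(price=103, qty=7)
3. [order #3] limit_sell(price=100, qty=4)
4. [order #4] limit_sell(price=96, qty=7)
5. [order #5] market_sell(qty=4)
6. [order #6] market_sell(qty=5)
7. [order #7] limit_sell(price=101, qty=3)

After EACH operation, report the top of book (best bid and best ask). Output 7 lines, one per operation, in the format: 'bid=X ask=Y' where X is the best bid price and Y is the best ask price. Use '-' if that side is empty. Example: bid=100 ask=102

After op 1 [order #1] limit_buy(price=105, qty=9): fills=none; bids=[#1:9@105] asks=[-]
After op 2 [order #2] limit_sell(price=103, qty=7): fills=#1x#2:7@105; bids=[#1:2@105] asks=[-]
After op 3 [order #3] limit_sell(price=100, qty=4): fills=#1x#3:2@105; bids=[-] asks=[#3:2@100]
After op 4 [order #4] limit_sell(price=96, qty=7): fills=none; bids=[-] asks=[#4:7@96 #3:2@100]
After op 5 [order #5] market_sell(qty=4): fills=none; bids=[-] asks=[#4:7@96 #3:2@100]
After op 6 [order #6] market_sell(qty=5): fills=none; bids=[-] asks=[#4:7@96 #3:2@100]
After op 7 [order #7] limit_sell(price=101, qty=3): fills=none; bids=[-] asks=[#4:7@96 #3:2@100 #7:3@101]

Answer: bid=105 ask=-
bid=105 ask=-
bid=- ask=100
bid=- ask=96
bid=- ask=96
bid=- ask=96
bid=- ask=96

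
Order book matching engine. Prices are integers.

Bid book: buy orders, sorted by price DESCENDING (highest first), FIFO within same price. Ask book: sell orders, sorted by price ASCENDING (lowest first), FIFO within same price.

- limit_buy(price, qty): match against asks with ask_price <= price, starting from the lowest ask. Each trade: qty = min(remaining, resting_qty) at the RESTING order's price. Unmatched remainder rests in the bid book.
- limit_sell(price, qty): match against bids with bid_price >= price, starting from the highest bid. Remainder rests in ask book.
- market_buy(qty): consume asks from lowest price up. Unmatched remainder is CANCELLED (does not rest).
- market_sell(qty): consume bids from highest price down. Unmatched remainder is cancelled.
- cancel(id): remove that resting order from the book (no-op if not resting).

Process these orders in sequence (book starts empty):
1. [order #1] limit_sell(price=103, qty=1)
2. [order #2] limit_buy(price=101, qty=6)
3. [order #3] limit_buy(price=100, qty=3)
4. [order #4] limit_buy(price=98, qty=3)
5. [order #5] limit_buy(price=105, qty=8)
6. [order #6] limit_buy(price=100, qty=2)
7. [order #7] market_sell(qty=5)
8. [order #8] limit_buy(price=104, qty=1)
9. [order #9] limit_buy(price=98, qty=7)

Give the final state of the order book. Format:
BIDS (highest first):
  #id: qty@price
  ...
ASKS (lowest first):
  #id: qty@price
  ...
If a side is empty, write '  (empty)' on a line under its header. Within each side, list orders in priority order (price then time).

After op 1 [order #1] limit_sell(price=103, qty=1): fills=none; bids=[-] asks=[#1:1@103]
After op 2 [order #2] limit_buy(price=101, qty=6): fills=none; bids=[#2:6@101] asks=[#1:1@103]
After op 3 [order #3] limit_buy(price=100, qty=3): fills=none; bids=[#2:6@101 #3:3@100] asks=[#1:1@103]
After op 4 [order #4] limit_buy(price=98, qty=3): fills=none; bids=[#2:6@101 #3:3@100 #4:3@98] asks=[#1:1@103]
After op 5 [order #5] limit_buy(price=105, qty=8): fills=#5x#1:1@103; bids=[#5:7@105 #2:6@101 #3:3@100 #4:3@98] asks=[-]
After op 6 [order #6] limit_buy(price=100, qty=2): fills=none; bids=[#5:7@105 #2:6@101 #3:3@100 #6:2@100 #4:3@98] asks=[-]
After op 7 [order #7] market_sell(qty=5): fills=#5x#7:5@105; bids=[#5:2@105 #2:6@101 #3:3@100 #6:2@100 #4:3@98] asks=[-]
After op 8 [order #8] limit_buy(price=104, qty=1): fills=none; bids=[#5:2@105 #8:1@104 #2:6@101 #3:3@100 #6:2@100 #4:3@98] asks=[-]
After op 9 [order #9] limit_buy(price=98, qty=7): fills=none; bids=[#5:2@105 #8:1@104 #2:6@101 #3:3@100 #6:2@100 #4:3@98 #9:7@98] asks=[-]

Answer: BIDS (highest first):
  #5: 2@105
  #8: 1@104
  #2: 6@101
  #3: 3@100
  #6: 2@100
  #4: 3@98
  #9: 7@98
ASKS (lowest first):
  (empty)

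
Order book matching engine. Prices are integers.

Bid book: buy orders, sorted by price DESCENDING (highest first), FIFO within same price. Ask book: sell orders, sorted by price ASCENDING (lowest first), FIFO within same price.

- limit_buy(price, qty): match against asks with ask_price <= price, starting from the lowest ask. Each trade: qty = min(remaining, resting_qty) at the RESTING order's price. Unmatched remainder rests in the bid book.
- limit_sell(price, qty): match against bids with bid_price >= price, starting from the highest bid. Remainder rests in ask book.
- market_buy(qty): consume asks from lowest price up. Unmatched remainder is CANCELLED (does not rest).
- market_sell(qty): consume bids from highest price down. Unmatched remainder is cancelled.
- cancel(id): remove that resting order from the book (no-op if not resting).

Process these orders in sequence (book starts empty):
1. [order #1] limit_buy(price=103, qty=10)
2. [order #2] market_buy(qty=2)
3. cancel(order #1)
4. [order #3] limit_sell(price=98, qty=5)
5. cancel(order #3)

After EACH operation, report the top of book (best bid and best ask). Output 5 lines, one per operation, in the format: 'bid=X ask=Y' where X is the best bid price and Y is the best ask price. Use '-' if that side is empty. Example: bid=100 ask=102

After op 1 [order #1] limit_buy(price=103, qty=10): fills=none; bids=[#1:10@103] asks=[-]
After op 2 [order #2] market_buy(qty=2): fills=none; bids=[#1:10@103] asks=[-]
After op 3 cancel(order #1): fills=none; bids=[-] asks=[-]
After op 4 [order #3] limit_sell(price=98, qty=5): fills=none; bids=[-] asks=[#3:5@98]
After op 5 cancel(order #3): fills=none; bids=[-] asks=[-]

Answer: bid=103 ask=-
bid=103 ask=-
bid=- ask=-
bid=- ask=98
bid=- ask=-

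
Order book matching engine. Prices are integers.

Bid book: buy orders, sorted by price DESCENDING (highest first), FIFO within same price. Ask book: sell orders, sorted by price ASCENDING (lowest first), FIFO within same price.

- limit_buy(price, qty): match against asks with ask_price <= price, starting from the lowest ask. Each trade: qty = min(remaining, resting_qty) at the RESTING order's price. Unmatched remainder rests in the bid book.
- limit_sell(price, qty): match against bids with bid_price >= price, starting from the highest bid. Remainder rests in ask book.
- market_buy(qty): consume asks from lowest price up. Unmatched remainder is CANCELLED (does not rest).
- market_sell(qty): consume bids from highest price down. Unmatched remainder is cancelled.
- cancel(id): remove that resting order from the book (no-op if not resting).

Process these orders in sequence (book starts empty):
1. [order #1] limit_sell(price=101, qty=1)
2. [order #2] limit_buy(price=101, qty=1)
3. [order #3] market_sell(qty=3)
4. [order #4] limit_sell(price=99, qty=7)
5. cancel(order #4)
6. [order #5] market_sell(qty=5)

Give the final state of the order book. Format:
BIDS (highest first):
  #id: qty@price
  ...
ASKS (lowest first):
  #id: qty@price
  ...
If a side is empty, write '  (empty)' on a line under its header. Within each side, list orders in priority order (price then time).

Answer: BIDS (highest first):
  (empty)
ASKS (lowest first):
  (empty)

Derivation:
After op 1 [order #1] limit_sell(price=101, qty=1): fills=none; bids=[-] asks=[#1:1@101]
After op 2 [order #2] limit_buy(price=101, qty=1): fills=#2x#1:1@101; bids=[-] asks=[-]
After op 3 [order #3] market_sell(qty=3): fills=none; bids=[-] asks=[-]
After op 4 [order #4] limit_sell(price=99, qty=7): fills=none; bids=[-] asks=[#4:7@99]
After op 5 cancel(order #4): fills=none; bids=[-] asks=[-]
After op 6 [order #5] market_sell(qty=5): fills=none; bids=[-] asks=[-]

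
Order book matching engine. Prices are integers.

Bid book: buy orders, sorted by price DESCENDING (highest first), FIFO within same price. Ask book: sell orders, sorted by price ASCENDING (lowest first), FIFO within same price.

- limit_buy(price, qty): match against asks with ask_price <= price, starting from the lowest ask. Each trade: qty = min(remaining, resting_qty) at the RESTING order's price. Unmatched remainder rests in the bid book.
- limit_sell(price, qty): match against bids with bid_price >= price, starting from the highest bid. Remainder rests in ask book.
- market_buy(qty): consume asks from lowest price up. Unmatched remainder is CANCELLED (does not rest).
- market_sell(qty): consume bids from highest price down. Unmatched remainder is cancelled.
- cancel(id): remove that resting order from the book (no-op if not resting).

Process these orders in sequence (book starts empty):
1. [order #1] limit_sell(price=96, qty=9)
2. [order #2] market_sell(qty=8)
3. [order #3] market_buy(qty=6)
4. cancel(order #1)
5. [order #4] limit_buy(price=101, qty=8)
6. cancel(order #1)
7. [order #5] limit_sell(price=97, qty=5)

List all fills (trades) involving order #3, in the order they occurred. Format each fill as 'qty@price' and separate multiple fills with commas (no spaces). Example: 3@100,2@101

After op 1 [order #1] limit_sell(price=96, qty=9): fills=none; bids=[-] asks=[#1:9@96]
After op 2 [order #2] market_sell(qty=8): fills=none; bids=[-] asks=[#1:9@96]
After op 3 [order #3] market_buy(qty=6): fills=#3x#1:6@96; bids=[-] asks=[#1:3@96]
After op 4 cancel(order #1): fills=none; bids=[-] asks=[-]
After op 5 [order #4] limit_buy(price=101, qty=8): fills=none; bids=[#4:8@101] asks=[-]
After op 6 cancel(order #1): fills=none; bids=[#4:8@101] asks=[-]
After op 7 [order #5] limit_sell(price=97, qty=5): fills=#4x#5:5@101; bids=[#4:3@101] asks=[-]

Answer: 6@96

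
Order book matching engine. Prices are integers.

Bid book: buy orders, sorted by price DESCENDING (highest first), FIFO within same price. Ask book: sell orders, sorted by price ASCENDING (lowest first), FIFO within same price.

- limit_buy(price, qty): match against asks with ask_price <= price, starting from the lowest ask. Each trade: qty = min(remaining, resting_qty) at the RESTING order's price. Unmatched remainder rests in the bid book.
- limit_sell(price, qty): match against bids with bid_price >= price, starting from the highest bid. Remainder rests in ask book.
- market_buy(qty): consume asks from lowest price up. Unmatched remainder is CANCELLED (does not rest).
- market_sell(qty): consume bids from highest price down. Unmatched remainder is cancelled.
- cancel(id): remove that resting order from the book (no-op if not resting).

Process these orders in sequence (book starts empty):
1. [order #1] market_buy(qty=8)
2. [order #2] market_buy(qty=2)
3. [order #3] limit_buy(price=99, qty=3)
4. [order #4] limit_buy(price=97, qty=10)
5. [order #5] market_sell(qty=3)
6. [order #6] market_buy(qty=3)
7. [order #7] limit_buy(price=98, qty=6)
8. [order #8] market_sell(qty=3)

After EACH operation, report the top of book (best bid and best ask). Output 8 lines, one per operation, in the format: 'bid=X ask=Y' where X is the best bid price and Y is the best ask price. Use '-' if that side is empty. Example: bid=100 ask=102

After op 1 [order #1] market_buy(qty=8): fills=none; bids=[-] asks=[-]
After op 2 [order #2] market_buy(qty=2): fills=none; bids=[-] asks=[-]
After op 3 [order #3] limit_buy(price=99, qty=3): fills=none; bids=[#3:3@99] asks=[-]
After op 4 [order #4] limit_buy(price=97, qty=10): fills=none; bids=[#3:3@99 #4:10@97] asks=[-]
After op 5 [order #5] market_sell(qty=3): fills=#3x#5:3@99; bids=[#4:10@97] asks=[-]
After op 6 [order #6] market_buy(qty=3): fills=none; bids=[#4:10@97] asks=[-]
After op 7 [order #7] limit_buy(price=98, qty=6): fills=none; bids=[#7:6@98 #4:10@97] asks=[-]
After op 8 [order #8] market_sell(qty=3): fills=#7x#8:3@98; bids=[#7:3@98 #4:10@97] asks=[-]

Answer: bid=- ask=-
bid=- ask=-
bid=99 ask=-
bid=99 ask=-
bid=97 ask=-
bid=97 ask=-
bid=98 ask=-
bid=98 ask=-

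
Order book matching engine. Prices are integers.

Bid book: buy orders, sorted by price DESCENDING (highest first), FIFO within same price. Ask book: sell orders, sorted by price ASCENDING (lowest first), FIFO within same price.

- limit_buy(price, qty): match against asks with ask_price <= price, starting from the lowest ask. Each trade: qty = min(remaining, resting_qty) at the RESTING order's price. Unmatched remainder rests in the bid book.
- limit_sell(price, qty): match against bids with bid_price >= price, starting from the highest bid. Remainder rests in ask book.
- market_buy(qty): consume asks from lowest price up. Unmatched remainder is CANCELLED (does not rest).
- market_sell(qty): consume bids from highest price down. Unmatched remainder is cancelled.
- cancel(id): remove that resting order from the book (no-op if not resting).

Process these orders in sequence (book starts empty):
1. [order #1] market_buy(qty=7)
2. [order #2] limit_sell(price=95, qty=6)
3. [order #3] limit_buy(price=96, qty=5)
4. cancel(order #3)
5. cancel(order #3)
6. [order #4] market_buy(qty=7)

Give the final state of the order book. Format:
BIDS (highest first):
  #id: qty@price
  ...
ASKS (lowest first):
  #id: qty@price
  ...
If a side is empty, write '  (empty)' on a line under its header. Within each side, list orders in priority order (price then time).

Answer: BIDS (highest first):
  (empty)
ASKS (lowest first):
  (empty)

Derivation:
After op 1 [order #1] market_buy(qty=7): fills=none; bids=[-] asks=[-]
After op 2 [order #2] limit_sell(price=95, qty=6): fills=none; bids=[-] asks=[#2:6@95]
After op 3 [order #3] limit_buy(price=96, qty=5): fills=#3x#2:5@95; bids=[-] asks=[#2:1@95]
After op 4 cancel(order #3): fills=none; bids=[-] asks=[#2:1@95]
After op 5 cancel(order #3): fills=none; bids=[-] asks=[#2:1@95]
After op 6 [order #4] market_buy(qty=7): fills=#4x#2:1@95; bids=[-] asks=[-]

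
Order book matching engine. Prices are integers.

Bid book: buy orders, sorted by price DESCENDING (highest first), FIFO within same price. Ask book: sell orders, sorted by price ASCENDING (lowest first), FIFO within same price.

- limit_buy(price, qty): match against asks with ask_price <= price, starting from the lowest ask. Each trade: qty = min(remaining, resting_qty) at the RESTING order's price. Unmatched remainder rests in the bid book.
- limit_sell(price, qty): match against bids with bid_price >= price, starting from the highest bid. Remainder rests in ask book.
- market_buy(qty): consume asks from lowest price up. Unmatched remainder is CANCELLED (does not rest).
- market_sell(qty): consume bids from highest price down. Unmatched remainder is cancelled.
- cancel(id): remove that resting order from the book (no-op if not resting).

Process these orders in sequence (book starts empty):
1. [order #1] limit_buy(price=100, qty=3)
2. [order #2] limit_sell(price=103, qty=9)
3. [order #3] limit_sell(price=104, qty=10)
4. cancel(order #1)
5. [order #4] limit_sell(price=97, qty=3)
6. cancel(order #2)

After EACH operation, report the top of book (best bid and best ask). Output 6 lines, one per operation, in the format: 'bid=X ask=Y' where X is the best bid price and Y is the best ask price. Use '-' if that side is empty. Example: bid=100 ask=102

Answer: bid=100 ask=-
bid=100 ask=103
bid=100 ask=103
bid=- ask=103
bid=- ask=97
bid=- ask=97

Derivation:
After op 1 [order #1] limit_buy(price=100, qty=3): fills=none; bids=[#1:3@100] asks=[-]
After op 2 [order #2] limit_sell(price=103, qty=9): fills=none; bids=[#1:3@100] asks=[#2:9@103]
After op 3 [order #3] limit_sell(price=104, qty=10): fills=none; bids=[#1:3@100] asks=[#2:9@103 #3:10@104]
After op 4 cancel(order #1): fills=none; bids=[-] asks=[#2:9@103 #3:10@104]
After op 5 [order #4] limit_sell(price=97, qty=3): fills=none; bids=[-] asks=[#4:3@97 #2:9@103 #3:10@104]
After op 6 cancel(order #2): fills=none; bids=[-] asks=[#4:3@97 #3:10@104]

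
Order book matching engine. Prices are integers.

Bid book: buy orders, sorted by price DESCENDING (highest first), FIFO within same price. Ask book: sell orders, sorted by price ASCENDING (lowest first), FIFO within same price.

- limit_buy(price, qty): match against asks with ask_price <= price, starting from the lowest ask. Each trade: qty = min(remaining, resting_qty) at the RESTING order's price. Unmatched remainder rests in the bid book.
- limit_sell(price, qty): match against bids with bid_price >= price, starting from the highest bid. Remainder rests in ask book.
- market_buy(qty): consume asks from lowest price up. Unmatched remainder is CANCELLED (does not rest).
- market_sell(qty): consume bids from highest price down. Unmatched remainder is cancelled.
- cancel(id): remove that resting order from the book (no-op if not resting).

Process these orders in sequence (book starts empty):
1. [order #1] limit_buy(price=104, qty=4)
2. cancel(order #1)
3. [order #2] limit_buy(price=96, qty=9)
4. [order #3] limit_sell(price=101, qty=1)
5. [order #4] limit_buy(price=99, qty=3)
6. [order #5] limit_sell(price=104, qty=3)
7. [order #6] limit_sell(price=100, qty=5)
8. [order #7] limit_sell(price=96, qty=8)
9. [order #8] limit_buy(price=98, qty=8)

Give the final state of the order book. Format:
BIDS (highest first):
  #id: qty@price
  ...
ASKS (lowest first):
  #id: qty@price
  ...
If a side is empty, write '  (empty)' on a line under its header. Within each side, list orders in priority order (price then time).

After op 1 [order #1] limit_buy(price=104, qty=4): fills=none; bids=[#1:4@104] asks=[-]
After op 2 cancel(order #1): fills=none; bids=[-] asks=[-]
After op 3 [order #2] limit_buy(price=96, qty=9): fills=none; bids=[#2:9@96] asks=[-]
After op 4 [order #3] limit_sell(price=101, qty=1): fills=none; bids=[#2:9@96] asks=[#3:1@101]
After op 5 [order #4] limit_buy(price=99, qty=3): fills=none; bids=[#4:3@99 #2:9@96] asks=[#3:1@101]
After op 6 [order #5] limit_sell(price=104, qty=3): fills=none; bids=[#4:3@99 #2:9@96] asks=[#3:1@101 #5:3@104]
After op 7 [order #6] limit_sell(price=100, qty=5): fills=none; bids=[#4:3@99 #2:9@96] asks=[#6:5@100 #3:1@101 #5:3@104]
After op 8 [order #7] limit_sell(price=96, qty=8): fills=#4x#7:3@99 #2x#7:5@96; bids=[#2:4@96] asks=[#6:5@100 #3:1@101 #5:3@104]
After op 9 [order #8] limit_buy(price=98, qty=8): fills=none; bids=[#8:8@98 #2:4@96] asks=[#6:5@100 #3:1@101 #5:3@104]

Answer: BIDS (highest first):
  #8: 8@98
  #2: 4@96
ASKS (lowest first):
  #6: 5@100
  #3: 1@101
  #5: 3@104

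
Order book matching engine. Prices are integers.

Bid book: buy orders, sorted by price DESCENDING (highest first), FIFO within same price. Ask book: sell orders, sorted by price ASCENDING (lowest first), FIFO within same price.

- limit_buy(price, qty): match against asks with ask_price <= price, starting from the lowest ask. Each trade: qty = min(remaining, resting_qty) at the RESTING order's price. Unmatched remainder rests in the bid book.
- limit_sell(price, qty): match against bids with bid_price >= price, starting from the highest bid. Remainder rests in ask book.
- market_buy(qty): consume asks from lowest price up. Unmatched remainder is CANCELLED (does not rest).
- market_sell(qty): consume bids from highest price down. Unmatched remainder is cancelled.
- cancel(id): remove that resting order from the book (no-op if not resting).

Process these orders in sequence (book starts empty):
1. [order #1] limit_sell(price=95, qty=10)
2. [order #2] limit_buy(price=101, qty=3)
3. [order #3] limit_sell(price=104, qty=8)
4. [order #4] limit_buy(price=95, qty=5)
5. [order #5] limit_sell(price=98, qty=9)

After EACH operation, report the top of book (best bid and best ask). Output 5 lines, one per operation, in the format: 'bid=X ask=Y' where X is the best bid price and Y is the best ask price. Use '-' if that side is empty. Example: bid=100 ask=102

After op 1 [order #1] limit_sell(price=95, qty=10): fills=none; bids=[-] asks=[#1:10@95]
After op 2 [order #2] limit_buy(price=101, qty=3): fills=#2x#1:3@95; bids=[-] asks=[#1:7@95]
After op 3 [order #3] limit_sell(price=104, qty=8): fills=none; bids=[-] asks=[#1:7@95 #3:8@104]
After op 4 [order #4] limit_buy(price=95, qty=5): fills=#4x#1:5@95; bids=[-] asks=[#1:2@95 #3:8@104]
After op 5 [order #5] limit_sell(price=98, qty=9): fills=none; bids=[-] asks=[#1:2@95 #5:9@98 #3:8@104]

Answer: bid=- ask=95
bid=- ask=95
bid=- ask=95
bid=- ask=95
bid=- ask=95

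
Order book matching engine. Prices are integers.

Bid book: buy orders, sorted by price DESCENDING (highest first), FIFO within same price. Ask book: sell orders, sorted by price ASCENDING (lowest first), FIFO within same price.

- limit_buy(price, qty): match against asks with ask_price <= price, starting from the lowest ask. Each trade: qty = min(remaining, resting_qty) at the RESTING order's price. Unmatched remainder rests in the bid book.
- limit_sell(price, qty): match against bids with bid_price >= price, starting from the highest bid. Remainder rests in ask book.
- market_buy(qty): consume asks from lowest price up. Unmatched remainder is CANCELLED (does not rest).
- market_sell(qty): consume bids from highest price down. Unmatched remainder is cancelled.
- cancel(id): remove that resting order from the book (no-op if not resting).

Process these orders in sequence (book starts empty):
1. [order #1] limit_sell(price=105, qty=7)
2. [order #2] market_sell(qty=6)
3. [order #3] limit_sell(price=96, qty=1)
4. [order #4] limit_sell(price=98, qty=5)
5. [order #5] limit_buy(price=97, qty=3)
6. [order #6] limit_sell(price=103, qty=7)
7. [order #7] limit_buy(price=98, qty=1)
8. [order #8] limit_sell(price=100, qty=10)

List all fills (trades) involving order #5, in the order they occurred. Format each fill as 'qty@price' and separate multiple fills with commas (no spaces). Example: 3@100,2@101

Answer: 1@96

Derivation:
After op 1 [order #1] limit_sell(price=105, qty=7): fills=none; bids=[-] asks=[#1:7@105]
After op 2 [order #2] market_sell(qty=6): fills=none; bids=[-] asks=[#1:7@105]
After op 3 [order #3] limit_sell(price=96, qty=1): fills=none; bids=[-] asks=[#3:1@96 #1:7@105]
After op 4 [order #4] limit_sell(price=98, qty=5): fills=none; bids=[-] asks=[#3:1@96 #4:5@98 #1:7@105]
After op 5 [order #5] limit_buy(price=97, qty=3): fills=#5x#3:1@96; bids=[#5:2@97] asks=[#4:5@98 #1:7@105]
After op 6 [order #6] limit_sell(price=103, qty=7): fills=none; bids=[#5:2@97] asks=[#4:5@98 #6:7@103 #1:7@105]
After op 7 [order #7] limit_buy(price=98, qty=1): fills=#7x#4:1@98; bids=[#5:2@97] asks=[#4:4@98 #6:7@103 #1:7@105]
After op 8 [order #8] limit_sell(price=100, qty=10): fills=none; bids=[#5:2@97] asks=[#4:4@98 #8:10@100 #6:7@103 #1:7@105]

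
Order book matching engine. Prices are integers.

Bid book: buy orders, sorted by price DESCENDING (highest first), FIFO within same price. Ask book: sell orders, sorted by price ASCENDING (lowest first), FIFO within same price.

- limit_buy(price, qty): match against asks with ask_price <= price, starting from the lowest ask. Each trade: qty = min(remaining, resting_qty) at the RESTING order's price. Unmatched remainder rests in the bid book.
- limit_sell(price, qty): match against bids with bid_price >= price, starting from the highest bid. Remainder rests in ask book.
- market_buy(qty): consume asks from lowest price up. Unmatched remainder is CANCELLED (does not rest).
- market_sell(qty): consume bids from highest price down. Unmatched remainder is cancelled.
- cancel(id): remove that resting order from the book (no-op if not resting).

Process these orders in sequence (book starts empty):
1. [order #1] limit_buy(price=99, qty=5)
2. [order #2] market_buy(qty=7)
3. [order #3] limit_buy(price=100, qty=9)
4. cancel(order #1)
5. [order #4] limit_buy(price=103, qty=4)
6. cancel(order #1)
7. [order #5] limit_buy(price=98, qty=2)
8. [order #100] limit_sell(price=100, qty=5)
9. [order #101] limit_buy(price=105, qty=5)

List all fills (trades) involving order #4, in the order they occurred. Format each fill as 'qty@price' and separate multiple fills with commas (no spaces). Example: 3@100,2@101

Answer: 4@103

Derivation:
After op 1 [order #1] limit_buy(price=99, qty=5): fills=none; bids=[#1:5@99] asks=[-]
After op 2 [order #2] market_buy(qty=7): fills=none; bids=[#1:5@99] asks=[-]
After op 3 [order #3] limit_buy(price=100, qty=9): fills=none; bids=[#3:9@100 #1:5@99] asks=[-]
After op 4 cancel(order #1): fills=none; bids=[#3:9@100] asks=[-]
After op 5 [order #4] limit_buy(price=103, qty=4): fills=none; bids=[#4:4@103 #3:9@100] asks=[-]
After op 6 cancel(order #1): fills=none; bids=[#4:4@103 #3:9@100] asks=[-]
After op 7 [order #5] limit_buy(price=98, qty=2): fills=none; bids=[#4:4@103 #3:9@100 #5:2@98] asks=[-]
After op 8 [order #100] limit_sell(price=100, qty=5): fills=#4x#100:4@103 #3x#100:1@100; bids=[#3:8@100 #5:2@98] asks=[-]
After op 9 [order #101] limit_buy(price=105, qty=5): fills=none; bids=[#101:5@105 #3:8@100 #5:2@98] asks=[-]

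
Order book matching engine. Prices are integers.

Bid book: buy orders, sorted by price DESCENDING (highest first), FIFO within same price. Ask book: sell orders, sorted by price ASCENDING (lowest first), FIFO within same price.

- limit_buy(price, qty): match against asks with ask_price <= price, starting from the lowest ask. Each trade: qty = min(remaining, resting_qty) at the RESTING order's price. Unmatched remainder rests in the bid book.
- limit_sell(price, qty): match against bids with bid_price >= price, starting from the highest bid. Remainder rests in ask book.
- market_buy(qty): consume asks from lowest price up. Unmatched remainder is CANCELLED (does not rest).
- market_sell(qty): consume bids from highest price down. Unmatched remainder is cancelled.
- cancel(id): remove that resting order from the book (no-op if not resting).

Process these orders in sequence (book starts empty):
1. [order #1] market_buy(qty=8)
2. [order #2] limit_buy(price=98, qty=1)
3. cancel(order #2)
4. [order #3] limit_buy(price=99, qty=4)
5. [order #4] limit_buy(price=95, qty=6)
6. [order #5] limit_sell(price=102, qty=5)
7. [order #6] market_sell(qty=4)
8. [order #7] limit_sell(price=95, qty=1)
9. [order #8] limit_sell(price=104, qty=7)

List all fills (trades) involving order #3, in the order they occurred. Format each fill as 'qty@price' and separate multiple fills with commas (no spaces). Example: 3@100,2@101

After op 1 [order #1] market_buy(qty=8): fills=none; bids=[-] asks=[-]
After op 2 [order #2] limit_buy(price=98, qty=1): fills=none; bids=[#2:1@98] asks=[-]
After op 3 cancel(order #2): fills=none; bids=[-] asks=[-]
After op 4 [order #3] limit_buy(price=99, qty=4): fills=none; bids=[#3:4@99] asks=[-]
After op 5 [order #4] limit_buy(price=95, qty=6): fills=none; bids=[#3:4@99 #4:6@95] asks=[-]
After op 6 [order #5] limit_sell(price=102, qty=5): fills=none; bids=[#3:4@99 #4:6@95] asks=[#5:5@102]
After op 7 [order #6] market_sell(qty=4): fills=#3x#6:4@99; bids=[#4:6@95] asks=[#5:5@102]
After op 8 [order #7] limit_sell(price=95, qty=1): fills=#4x#7:1@95; bids=[#4:5@95] asks=[#5:5@102]
After op 9 [order #8] limit_sell(price=104, qty=7): fills=none; bids=[#4:5@95] asks=[#5:5@102 #8:7@104]

Answer: 4@99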